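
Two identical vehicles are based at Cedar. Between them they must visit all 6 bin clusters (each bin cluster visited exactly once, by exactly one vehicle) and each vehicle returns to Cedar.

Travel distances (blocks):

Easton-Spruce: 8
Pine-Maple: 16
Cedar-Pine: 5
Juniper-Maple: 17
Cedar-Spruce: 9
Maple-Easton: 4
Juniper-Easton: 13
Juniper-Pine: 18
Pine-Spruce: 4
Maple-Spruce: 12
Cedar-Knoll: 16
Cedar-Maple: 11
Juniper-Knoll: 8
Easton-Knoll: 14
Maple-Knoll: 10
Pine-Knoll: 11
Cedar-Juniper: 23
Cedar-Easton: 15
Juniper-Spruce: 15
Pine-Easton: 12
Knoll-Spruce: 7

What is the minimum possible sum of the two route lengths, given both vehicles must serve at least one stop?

62 blocks — the smallest possible combined total.

Try each way of splitting the stops between the two vehicles (each non-empty) and, for each split, find the best tour for each vehicle:
  {Juniper} + {Pine, Maple, Easton, Knoll, Spruce}: 46 + 45 = 91
  {Pine} + {Juniper, Maple, Easton, Knoll, Spruce}: 10 + 52 = 62
  {Juniper, Pine} + {Maple, Easton, Knoll, Spruce}: 46 + 45 = 91
  {Maple} + {Juniper, Pine, Easton, Knoll, Spruce}: 22 + 52 = 74
  {Juniper, Maple} + {Pine, Easton, Knoll, Spruce}: 51 + 45 = 96
  {Pine, Maple} + {Juniper, Easton, Knoll, Spruce}: 32 + 52 = 84
  … (31 splits in total)
Best: vehicle 1 Cedar → Pine → Cedar = 10; vehicle 2 Cedar → Maple → Easton → Juniper → Knoll → Spruce → Cedar = 52; combined 62.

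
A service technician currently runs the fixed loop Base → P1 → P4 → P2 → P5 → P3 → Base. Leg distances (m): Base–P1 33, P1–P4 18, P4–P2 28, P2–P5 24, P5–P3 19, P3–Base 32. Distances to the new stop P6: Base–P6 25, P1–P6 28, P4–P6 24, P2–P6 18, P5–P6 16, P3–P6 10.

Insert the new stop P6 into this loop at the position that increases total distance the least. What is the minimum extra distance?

Insertion cost between consecutive stops i–j is d(i,P6) + d(P6,j) − d(i,j):
  between Base and P1: 25 + 28 − 33 = 20
  between P1 and P4: 28 + 24 − 18 = 34
  between P4 and P2: 24 + 18 − 28 = 14
  between P2 and P5: 18 + 16 − 24 = 10
  between P5 and P3: 16 + 10 − 19 = 7
  between P3 and Base: 10 + 25 − 32 = 3
Cheapest insertion is between P3 and Base, adding 3.
New total = 154 + 3 = 157.

+3 m — insert P6 between P3 and Base.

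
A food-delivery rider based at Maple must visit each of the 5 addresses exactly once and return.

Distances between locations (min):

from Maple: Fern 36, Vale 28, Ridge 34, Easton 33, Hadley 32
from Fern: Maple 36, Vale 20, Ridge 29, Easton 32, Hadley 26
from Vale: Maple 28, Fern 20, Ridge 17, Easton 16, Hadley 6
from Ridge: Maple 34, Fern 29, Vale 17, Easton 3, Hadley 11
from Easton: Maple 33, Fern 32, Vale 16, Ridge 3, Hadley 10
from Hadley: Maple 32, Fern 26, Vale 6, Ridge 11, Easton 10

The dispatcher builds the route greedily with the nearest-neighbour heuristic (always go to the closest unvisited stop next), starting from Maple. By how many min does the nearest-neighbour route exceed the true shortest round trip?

From Maple: Vale=28, Hadley=32, Easton=33, Ridge=34, Fern=36 → choose Vale (28).
From Vale: Hadley=6, Easton=16, Ridge=17, Fern=20 → choose Hadley (6).
From Hadley: Easton=10, Ridge=11, Fern=26 → choose Easton (10).
From Easton: Ridge=3, Fern=32 → choose Ridge (3).
From Ridge: Fern=29 → choose Fern (29).
NN route Maple → Vale → Hadley → Easton → Ridge → Fern → Maple costs 112.
Optimal: Maple → Fern → Vale → Hadley → Ridge → Easton → Maple costs 109 (by enumerating all 60 distinct tours).
Excess = 112 − 109 = 3.

The nearest-neighbour route is 3 min longer than optimal.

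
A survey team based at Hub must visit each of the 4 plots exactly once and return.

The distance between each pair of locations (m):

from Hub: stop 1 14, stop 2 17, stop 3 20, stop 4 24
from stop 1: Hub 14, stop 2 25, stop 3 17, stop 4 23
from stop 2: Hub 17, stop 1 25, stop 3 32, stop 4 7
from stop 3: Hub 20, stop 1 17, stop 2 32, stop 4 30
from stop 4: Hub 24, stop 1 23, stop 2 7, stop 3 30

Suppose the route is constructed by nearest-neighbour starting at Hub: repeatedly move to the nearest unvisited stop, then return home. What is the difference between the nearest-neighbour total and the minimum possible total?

From Hub: stop 1=14, stop 2=17, stop 3=20, stop 4=24 → choose stop 1 (14).
From stop 1: stop 3=17, stop 4=23, stop 2=25 → choose stop 3 (17).
From stop 3: stop 4=30, stop 2=32 → choose stop 4 (30).
From stop 4: stop 2=7 → choose stop 2 (7).
NN route Hub → stop 1 → stop 3 → stop 4 → stop 2 → Hub costs 85.
Optimal: Hub → stop 2 → stop 4 → stop 1 → stop 3 → Hub costs 84 (by enumerating all 12 distinct tours).
Excess = 85 − 84 = 1.

1 m longer than the optimal tour.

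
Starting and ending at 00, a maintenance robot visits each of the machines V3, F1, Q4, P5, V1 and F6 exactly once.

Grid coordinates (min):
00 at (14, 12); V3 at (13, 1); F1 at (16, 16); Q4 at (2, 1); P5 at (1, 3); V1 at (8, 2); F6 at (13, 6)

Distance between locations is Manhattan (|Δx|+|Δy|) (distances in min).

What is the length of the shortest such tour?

00 → V3 → F1 → Q4 → P5 → V1 → F6 → 00: 12+18+29+3+8+9+7 = 86
00 → V3 → F1 → Q4 → P5 → F6 → V1 → 00: 12+18+29+3+15+9+16 = 102
00 → V3 → F1 → Q4 → V1 → P5 → F6 → 00: 12+18+29+7+8+15+7 = 96
00 → V3 → F1 → Q4 → V1 → F6 → P5 → 00: 12+18+29+7+9+15+22 = 112
00 → V3 → F1 → Q4 → F6 → P5 → V1 → 00: 12+18+29+16+15+8+16 = 114
00 → V3 → F1 → Q4 → F6 → V1 → P5 → 00: 12+18+29+16+9+8+22 = 114
00 → V3 → F1 → P5 → Q4 → V1 → F6 → 00: 12+18+28+3+7+9+7 = 84
00 → V3 → F1 → P5 → Q4 → F6 → V1 → 00: 12+18+28+3+16+9+16 = 102
… (352 more)
00 → V3 → Q4 → P5 → V1 → F6 → F1 → 00: 12+11+3+8+9+13+6 = 62  ← best
The minimum is 62.
One optimal route: 00 → V3 → Q4 → P5 → V1 → F6 → F1 → 00 (or its reverse).

62 min — the shortest possible round trip.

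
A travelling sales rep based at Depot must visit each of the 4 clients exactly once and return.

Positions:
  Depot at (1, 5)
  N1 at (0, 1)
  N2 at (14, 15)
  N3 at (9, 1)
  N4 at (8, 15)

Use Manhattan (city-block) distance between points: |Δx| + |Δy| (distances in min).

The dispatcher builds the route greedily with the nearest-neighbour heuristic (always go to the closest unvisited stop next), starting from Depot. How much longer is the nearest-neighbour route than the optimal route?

2 min longer than the optimal tour.

From Depot: N1=5, N3=12, N4=17, N2=23 → choose N1 (5).
From N1: N3=9, N4=22, N2=28 → choose N3 (9).
From N3: N4=15, N2=19 → choose N4 (15).
From N4: N2=6 → choose N2 (6).
NN route Depot → N1 → N3 → N4 → N2 → Depot costs 58.
Optimal: Depot → N1 → N3 → N2 → N4 → Depot costs 56 (by enumerating all 12 distinct tours).
Excess = 58 − 56 = 2.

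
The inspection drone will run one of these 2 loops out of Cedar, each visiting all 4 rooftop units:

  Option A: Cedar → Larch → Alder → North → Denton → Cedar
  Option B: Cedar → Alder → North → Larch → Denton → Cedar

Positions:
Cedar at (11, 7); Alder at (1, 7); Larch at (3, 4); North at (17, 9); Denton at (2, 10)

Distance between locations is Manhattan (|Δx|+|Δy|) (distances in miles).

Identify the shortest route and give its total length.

Shortest is Option A, total 62 miles.

Option A: 11 + 5 + 18 + 16 + 12 = 62
Option B: 10 + 18 + 19 + 7 + 12 = 66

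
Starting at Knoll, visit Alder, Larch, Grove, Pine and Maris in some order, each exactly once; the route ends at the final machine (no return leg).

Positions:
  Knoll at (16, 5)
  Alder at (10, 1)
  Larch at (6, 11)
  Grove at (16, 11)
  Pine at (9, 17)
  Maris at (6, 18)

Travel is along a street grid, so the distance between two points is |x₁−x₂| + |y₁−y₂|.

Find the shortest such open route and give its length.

Minimum one-way distance = 44.

There are 5! = 120 possible orderings.
Knoll → Alder → Larch → Grove → Pine → Maris: 10+14+10+13+4 = 51
Knoll → Alder → Larch → Grove → Maris → Pine: 10+14+10+17+4 = 55
Knoll → Alder → Larch → Pine → Grove → Maris: 10+14+9+13+17 = 63
Knoll → Alder → Larch → Pine → Maris → Grove: 10+14+9+4+17 = 54
Knoll → Alder → Larch → Maris → Grove → Pine: 10+14+7+17+13 = 61
Knoll → Alder → Larch → Maris → Pine → Grove: 10+14+7+4+13 = 48
Knoll → Alder → Grove → Larch → Pine → Maris: 10+16+10+9+4 = 49
Knoll → Alder → Grove → Larch → Maris → Pine: 10+16+10+7+4 = 47
Knoll → Alder → Grove → Pine → Larch → Maris: 10+16+13+9+7 = 55
Knoll → Alder → Grove → Pine → Maris → Larch: 10+16+13+4+7 = 50
Knoll → Alder → Grove → Maris → Larch → Pine: 10+16+17+7+9 = 59
Knoll → Alder → Grove → Maris → Pine → Larch: 10+16+17+4+9 = 56
Knoll → Alder → Pine → Larch → Grove → Maris: 10+17+9+10+17 = 63
Knoll → Alder → Pine → Larch → Maris → Grove: 10+17+9+7+17 = 60
… (106 more)
Knoll → Grove → Larch → Maris → Pine → Alder: 6+10+7+4+17 = 44  ← best
The minimum is 44.
One shortest path: Knoll → Grove → Larch → Maris → Pine → Alder.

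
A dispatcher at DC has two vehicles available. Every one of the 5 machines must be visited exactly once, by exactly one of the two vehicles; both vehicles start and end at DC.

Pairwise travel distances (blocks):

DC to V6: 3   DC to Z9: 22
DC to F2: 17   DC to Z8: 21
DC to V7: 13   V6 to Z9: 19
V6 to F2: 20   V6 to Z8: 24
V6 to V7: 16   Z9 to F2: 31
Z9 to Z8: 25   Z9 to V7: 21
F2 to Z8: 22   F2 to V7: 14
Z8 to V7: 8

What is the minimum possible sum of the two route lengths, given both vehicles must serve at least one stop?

There are 2^4 − 1 = 15 ways to divide the 5 stops into two non-empty groups. For each, the best each vehicle can do is its own shortest tour through its group:
  {V6} + {Z9, F2, Z8, V7}: 6 + 86 = 92
  {Z9} + {V6, F2, Z8, V7}: 44 + 66 = 110
  {V6, Z9} + {F2, Z8, V7}: 44 + 60 = 104
  {F2} + {V6, Z9, Z8, V7}: 34 + 68 = 102
  {V6, F2} + {Z9, Z8, V7}: 40 + 68 = 108
  {Z9, F2} + {V6, Z8, V7}: 70 + 48 = 118
  … (15 splits in total)
Best: vehicle 1 DC → V6 → DC = 6; vehicle 2 DC → Z9 → Z8 → V7 → F2 → DC = 86; combined 92.

92 blocks — the smallest possible combined total.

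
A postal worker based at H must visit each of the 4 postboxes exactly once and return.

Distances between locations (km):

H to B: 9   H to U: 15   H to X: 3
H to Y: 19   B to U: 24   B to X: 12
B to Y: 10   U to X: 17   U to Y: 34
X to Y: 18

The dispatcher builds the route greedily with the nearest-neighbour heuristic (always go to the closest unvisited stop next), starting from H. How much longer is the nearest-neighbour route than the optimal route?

H: X=3, B=9, U=15, Y=19 ⇒ X
X: B=12, U=17, Y=18 ⇒ B
B: Y=10, U=24 ⇒ Y
Y: U=34 ⇒ U
NN route H → X → B → Y → U → H costs 74.
Optimal: H → B → Y → X → U → H costs 69 (by enumerating all 12 distinct tours).
Excess = 74 − 69 = 5.

Excess over optimum: 5 km.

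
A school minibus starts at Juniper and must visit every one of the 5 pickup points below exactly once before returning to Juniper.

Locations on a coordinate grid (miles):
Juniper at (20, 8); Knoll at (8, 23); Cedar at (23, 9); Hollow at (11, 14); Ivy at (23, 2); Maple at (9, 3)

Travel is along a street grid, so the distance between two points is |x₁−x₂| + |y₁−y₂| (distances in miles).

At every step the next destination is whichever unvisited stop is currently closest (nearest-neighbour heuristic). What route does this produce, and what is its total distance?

Total distance 78 miles via the nearest-neighbour route Juniper → Cedar → Ivy → Maple → Hollow → Knoll → Juniper.

From Juniper: distances to unvisited — Cedar=4, Ivy=9, Hollow=15, Maple=16, Knoll=27. Nearest is Cedar (4).
From Cedar: distances to unvisited — Ivy=7, Hollow=17, Maple=20, Knoll=29. Nearest is Ivy (7).
From Ivy: distances to unvisited — Maple=15, Hollow=24, Knoll=36. Nearest is Maple (15).
From Maple: distances to unvisited — Hollow=13, Knoll=21. Nearest is Hollow (13).
From Hollow: distances to unvisited — Knoll=12. Nearest is Knoll (12).
Return Knoll→Juniper: 27.
Total = 4 + 7 + 15 + 13 + 12 + 27 = 78.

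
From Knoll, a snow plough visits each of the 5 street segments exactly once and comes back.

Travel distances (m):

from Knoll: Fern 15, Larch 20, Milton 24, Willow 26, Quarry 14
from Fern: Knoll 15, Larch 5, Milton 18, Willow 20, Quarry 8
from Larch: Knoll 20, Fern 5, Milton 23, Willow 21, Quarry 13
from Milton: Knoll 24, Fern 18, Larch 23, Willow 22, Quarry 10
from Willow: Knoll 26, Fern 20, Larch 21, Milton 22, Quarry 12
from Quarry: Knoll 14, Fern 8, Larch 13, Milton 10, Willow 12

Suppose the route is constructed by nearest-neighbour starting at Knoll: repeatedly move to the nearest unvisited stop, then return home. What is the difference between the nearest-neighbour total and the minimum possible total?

Knoll: Quarry=14, Fern=15, Larch=20, Milton=24, Willow=26 ⇒ Quarry
Quarry: Fern=8, Milton=10, Willow=12, Larch=13 ⇒ Fern
Fern: Larch=5, Milton=18, Willow=20 ⇒ Larch
Larch: Willow=21, Milton=23 ⇒ Willow
Willow: Milton=22 ⇒ Milton
NN route Knoll → Quarry → Fern → Larch → Willow → Milton → Knoll costs 94.
Optimal: Knoll → Fern → Larch → Willow → Milton → Quarry → Knoll costs 87 (by enumerating all 60 distinct tours).
Excess = 94 − 87 = 7.

The nearest-neighbour route is 7 m longer than optimal.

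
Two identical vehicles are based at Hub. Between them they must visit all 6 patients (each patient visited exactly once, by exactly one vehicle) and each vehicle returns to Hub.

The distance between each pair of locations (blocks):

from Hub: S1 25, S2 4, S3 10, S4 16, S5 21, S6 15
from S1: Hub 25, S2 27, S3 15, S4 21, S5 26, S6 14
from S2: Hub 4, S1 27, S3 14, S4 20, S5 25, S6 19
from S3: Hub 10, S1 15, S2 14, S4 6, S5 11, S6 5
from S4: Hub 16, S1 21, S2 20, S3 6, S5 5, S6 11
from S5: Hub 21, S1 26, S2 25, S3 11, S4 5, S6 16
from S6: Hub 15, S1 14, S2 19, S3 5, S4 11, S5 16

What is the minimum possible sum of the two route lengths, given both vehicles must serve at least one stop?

Try each way of splitting the stops between the two vehicles (each non-empty) and, for each split, find the best tour for each vehicle:
  {S1} + {S2, S3, S4, S5, S6}: 50 + 60 = 110
  {S2} + {S1, S3, S4, S5, S6}: 8 + 76 = 84
  {S1, S2} + {S3, S4, S5, S6}: 56 + 52 = 108
  {S3} + {S1, S2, S4, S5, S6}: 20 + 82 = 102
  {S1, S3} + {S2, S4, S5, S6}: 50 + 60 = 110
  {S2, S3} + {S1, S4, S5, S6}: 28 + 76 = 104
  … (31 splits in total)
Best: vehicle 1 Hub → S2 → Hub = 8; vehicle 2 Hub → S1 → S6 → S3 → S4 → S5 → Hub = 76; combined 84.

Minimum combined distance: 84 blocks.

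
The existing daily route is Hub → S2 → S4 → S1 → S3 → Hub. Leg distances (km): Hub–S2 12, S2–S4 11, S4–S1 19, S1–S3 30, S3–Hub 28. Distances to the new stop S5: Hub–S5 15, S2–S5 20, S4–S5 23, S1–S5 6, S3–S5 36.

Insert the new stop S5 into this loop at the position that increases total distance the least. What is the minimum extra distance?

Minimum extra distance: 10 km, inserting S5 between S4 and S1.

Insertion cost between consecutive stops i–j is d(i,S5) + d(S5,j) − d(i,j):
  between Hub and S2: 15 + 20 − 12 = 23
  between S2 and S4: 20 + 23 − 11 = 32
  between S4 and S1: 23 + 6 − 19 = 10
  between S1 and S3: 6 + 36 − 30 = 12
  between S3 and Hub: 36 + 15 − 28 = 23
Cheapest insertion is between S4 and S1, adding 10.
New total = 100 + 10 = 110.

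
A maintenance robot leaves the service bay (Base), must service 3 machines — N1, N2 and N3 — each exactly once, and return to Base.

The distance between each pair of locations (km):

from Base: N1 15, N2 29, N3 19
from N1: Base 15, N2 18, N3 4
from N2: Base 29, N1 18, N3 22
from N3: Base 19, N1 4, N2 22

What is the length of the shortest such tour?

Base → N1 → N2 → N3 → Base: 15+18+22+19 = 74
Base → N1 → N3 → N2 → Base: 15+4+22+29 = 70
Base → N2 → N1 → N3 → Base: 29+18+4+19 = 70
The minimum is 70.
One optimal route: Base → N1 → N3 → N2 → Base (or its reverse).

Minimum total distance: 70 km.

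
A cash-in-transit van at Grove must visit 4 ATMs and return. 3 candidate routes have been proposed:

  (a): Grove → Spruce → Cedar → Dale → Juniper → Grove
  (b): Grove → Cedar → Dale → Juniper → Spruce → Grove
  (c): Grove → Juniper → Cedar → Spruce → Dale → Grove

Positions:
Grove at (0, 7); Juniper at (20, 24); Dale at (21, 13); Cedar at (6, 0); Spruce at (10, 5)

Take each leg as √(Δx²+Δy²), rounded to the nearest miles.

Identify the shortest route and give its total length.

71 miles — (b) is the shortest.

(a): 10 + 6 + 20 + 11 + 26 = 73
(b): 9 + 20 + 11 + 21 + 10 = 71
(c): 26 + 28 + 6 + 14 + 22 = 96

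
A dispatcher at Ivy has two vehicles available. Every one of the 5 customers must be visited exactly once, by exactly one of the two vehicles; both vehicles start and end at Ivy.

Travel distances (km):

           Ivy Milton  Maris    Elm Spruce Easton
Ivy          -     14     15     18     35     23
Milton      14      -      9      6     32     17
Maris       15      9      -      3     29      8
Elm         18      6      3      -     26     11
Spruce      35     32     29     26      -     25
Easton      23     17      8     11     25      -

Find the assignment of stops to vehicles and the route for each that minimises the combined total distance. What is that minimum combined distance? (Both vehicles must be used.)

Check every non-empty split of the stops between the two vehicles; for each half take its own optimal tour:
  {Milton} + {Maris, Elm, Spruce, Easton}: 28 + 89 = 117
  {Maris} + {Milton, Elm, Spruce, Easton}: 30 + 91 = 121
  {Milton, Maris} + {Elm, Spruce, Easton}: 38 + 89 = 127
  {Elm} + {Milton, Maris, Spruce, Easton}: 36 + 91 = 127
  {Milton, Elm} + {Maris, Spruce, Easton}: 38 + 83 = 121
  {Maris, Elm} + {Milton, Spruce, Easton}: 36 + 91 = 127
  … (15 splits in total)
Best: vehicle 1 Ivy → Milton → Ivy = 28; vehicle 2 Ivy → Maris → Elm → Easton → Spruce → Ivy = 89; combined 117.

Minimum combined distance: 117 km.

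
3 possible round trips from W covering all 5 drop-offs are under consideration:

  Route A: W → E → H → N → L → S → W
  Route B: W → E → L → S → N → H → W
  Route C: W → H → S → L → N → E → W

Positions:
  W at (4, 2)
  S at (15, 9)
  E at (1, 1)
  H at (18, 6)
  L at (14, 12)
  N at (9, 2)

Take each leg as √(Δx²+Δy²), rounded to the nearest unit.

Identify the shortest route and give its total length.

Route A: 3 + 18 + 10 + 11 + 3 + 13 = 58
Route B: 3 + 17 + 3 + 9 + 10 + 15 = 57
Route C: 15 + 4 + 3 + 11 + 8 + 3 = 44

44 — Route C is the shortest.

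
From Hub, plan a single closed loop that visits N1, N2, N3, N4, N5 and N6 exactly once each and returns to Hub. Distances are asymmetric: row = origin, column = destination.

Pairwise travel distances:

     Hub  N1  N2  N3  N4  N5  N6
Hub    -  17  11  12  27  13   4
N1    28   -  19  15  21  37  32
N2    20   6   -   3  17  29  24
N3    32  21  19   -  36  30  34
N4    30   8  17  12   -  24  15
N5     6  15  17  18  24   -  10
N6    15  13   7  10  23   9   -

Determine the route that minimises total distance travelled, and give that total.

Hub→N1→N2→N3→N4→N5→N6→Hub: 17+19+3+36+24+10+15 = 124
Hub→N1→N2→N3→N4→N6→N5→Hub: 17+19+3+36+15+9+6 = 105
Hub→N1→N2→N3→N5→N4→N6→Hub: 17+19+3+30+24+15+15 = 123
Hub→N1→N2→N3→N5→N6→N4→Hub: 17+19+3+30+10+23+30 = 132
Hub→N1→N2→N3→N6→N4→N5→Hub: 17+19+3+34+23+24+6 = 126
Hub→N1→N2→N3→N6→N5→N4→Hub: 17+19+3+34+9+24+30 = 136
Hub→N1→N2→N4→N3→N5→N6→Hub: 17+19+17+12+30+10+15 = 120
Hub→N1→N2→N4→N3→N6→N5→Hub: 17+19+17+12+34+9+6 = 114
… (712 more)
Hub→N2→N3→N1→N4→N6→N5→Hub: 11+3+21+21+15+9+6 = 86  ← best
The minimum is 86.
One optimal route: Hub → N2 → N3 → N1 → N4 → N6 → N5 → Hub.

Minimum total distance: 86.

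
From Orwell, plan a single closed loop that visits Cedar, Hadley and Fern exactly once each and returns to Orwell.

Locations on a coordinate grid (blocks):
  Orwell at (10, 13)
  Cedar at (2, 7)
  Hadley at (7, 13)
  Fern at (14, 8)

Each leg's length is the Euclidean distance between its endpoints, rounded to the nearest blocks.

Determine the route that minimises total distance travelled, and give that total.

29 blocks — the shortest possible round trip.

There are 3 distinct closed tours to check (reversals are equivalent).
Orwell-Cedar-Hadley-Fern-Orwell: 10+8+9+6 = 33
Orwell-Cedar-Fern-Hadley-Orwell: 10+12+9+3 = 34
Orwell-Hadley-Cedar-Fern-Orwell: 3+8+12+6 = 29
The minimum is 29.
One optimal route: Orwell → Hadley → Cedar → Fern → Orwell (or its reverse).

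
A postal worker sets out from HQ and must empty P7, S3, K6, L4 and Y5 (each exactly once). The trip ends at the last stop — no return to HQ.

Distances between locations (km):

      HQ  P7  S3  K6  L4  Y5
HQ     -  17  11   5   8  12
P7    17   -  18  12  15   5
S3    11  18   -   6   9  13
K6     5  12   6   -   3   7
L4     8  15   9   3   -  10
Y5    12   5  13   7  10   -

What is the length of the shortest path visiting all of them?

35 km — the minimum one-way total.

There are 5! = 120 possible orderings.
HQ - P7 - S3 - K6 - L4 - Y5: 17+18+6+3+10 = 54
HQ - P7 - S3 - K6 - Y5 - L4: 17+18+6+7+10 = 58
HQ - P7 - S3 - L4 - K6 - Y5: 17+18+9+3+7 = 54
HQ - P7 - S3 - L4 - Y5 - K6: 17+18+9+10+7 = 61
HQ - P7 - S3 - Y5 - K6 - L4: 17+18+13+7+3 = 58
HQ - P7 - S3 - Y5 - L4 - K6: 17+18+13+10+3 = 61
HQ - P7 - K6 - S3 - L4 - Y5: 17+12+6+9+10 = 54
HQ - P7 - K6 - S3 - Y5 - L4: 17+12+6+13+10 = 58
HQ - P7 - K6 - L4 - S3 - Y5: 17+12+3+9+13 = 54
HQ - P7 - K6 - L4 - Y5 - S3: 17+12+3+10+13 = 55
HQ - P7 - K6 - Y5 - S3 - L4: 17+12+7+13+9 = 58
HQ - P7 - K6 - Y5 - L4 - S3: 17+12+7+10+9 = 55
HQ - P7 - L4 - S3 - K6 - Y5: 17+15+9+6+7 = 54
HQ - P7 - L4 - S3 - Y5 - K6: 17+15+9+13+7 = 61
… (106 more)
HQ - S3 - K6 - L4 - Y5 - P7: 11+6+3+10+5 = 35  ← best
The minimum is 35.
One shortest path: HQ → S3 → K6 → L4 → Y5 → P7.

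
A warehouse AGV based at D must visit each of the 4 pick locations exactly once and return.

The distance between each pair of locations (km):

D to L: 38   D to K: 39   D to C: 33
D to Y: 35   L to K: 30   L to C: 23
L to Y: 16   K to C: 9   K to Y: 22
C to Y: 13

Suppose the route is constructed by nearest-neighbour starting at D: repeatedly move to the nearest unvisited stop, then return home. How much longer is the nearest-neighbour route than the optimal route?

From D: C=33, Y=35, L=38, K=39 → choose C (33).
From C: K=9, Y=13, L=23 → choose K (9).
From K: Y=22, L=30 → choose Y (22).
From Y: L=16 → choose L (16).
NN route D → C → K → Y → L → D costs 118.
Optimal: D → L → Y → C → K → D costs 115 (by enumerating all 12 distinct tours).
Excess = 118 − 115 = 3.

3 km longer than the optimal tour.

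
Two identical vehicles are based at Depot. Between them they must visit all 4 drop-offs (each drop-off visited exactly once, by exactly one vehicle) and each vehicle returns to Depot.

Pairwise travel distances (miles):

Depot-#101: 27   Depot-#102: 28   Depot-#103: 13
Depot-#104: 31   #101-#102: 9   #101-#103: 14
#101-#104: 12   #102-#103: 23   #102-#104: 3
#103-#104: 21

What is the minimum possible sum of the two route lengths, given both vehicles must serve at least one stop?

There are 2^3 − 1 = 7 ways to divide the 4 stops into two non-empty groups. For each, the best each vehicle can do is its own shortest tour through its group:
  {#101} + {#102, #103, #104}: 54 + 65 = 119
  {#102} + {#101, #103, #104}: 56 + 70 = 126
  {#101, #102} + {#103, #104}: 64 + 65 = 129
  {#103} + {#101, #102, #104}: 26 + 70 = 96
  {#101, #103} + {#102, #104}: 54 + 62 = 116
  {#102, #103} + {#101, #104}: 64 + 70 = 134
  … (7 splits in total)
Best: vehicle 1 Depot → #103 → Depot = 26; vehicle 2 Depot → #101 → #102 → #104 → Depot = 70; combined 96.

96 miles — the smallest possible combined total.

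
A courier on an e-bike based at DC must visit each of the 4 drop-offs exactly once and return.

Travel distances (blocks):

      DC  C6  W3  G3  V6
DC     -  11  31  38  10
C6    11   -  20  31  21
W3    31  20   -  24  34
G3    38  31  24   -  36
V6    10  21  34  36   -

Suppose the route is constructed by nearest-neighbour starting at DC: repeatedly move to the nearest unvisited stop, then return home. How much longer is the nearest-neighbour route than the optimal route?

Excess over optimum: 12 blocks.

From DC: V6=10, C6=11, W3=31, G3=38 → choose V6 (10).
From V6: C6=21, W3=34, G3=36 → choose C6 (21).
From C6: W3=20, G3=31 → choose W3 (20).
From W3: G3=24 → choose G3 (24).
NN route DC → V6 → C6 → W3 → G3 → DC costs 113.
Optimal: DC → C6 → W3 → G3 → V6 → DC costs 101 (by enumerating all 12 distinct tours).
Excess = 113 − 101 = 12.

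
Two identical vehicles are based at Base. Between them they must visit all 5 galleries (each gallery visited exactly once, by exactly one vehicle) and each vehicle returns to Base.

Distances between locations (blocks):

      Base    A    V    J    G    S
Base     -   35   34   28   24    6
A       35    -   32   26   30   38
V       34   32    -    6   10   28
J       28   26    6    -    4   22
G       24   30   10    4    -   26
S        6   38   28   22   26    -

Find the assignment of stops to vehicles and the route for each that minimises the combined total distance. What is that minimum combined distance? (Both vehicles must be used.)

113 blocks — the smallest possible combined total.

There are 2^4 − 1 = 15 ways to divide the 5 stops into two non-empty groups. For each, the best each vehicle can do is its own shortest tour through its group:
  {A} + {V, J, G, S}: 70 + 68 = 138
  {V} + {A, J, G, S}: 68 + 97 = 165
  {A, V} + {J, G, S}: 101 + 56 = 157
  {J} + {A, V, G, S}: 56 + 109 = 165
  {A, J} + {V, G, S}: 89 + 68 = 157
  {V, J} + {A, G, S}: 68 + 97 = 165
  … (15 splits in total)
  {A, V, J, G} + {S}: 101 + 12 = 113  ← best
Best: vehicle 1 Base → A → V → J → G → Base = 101; vehicle 2 Base → S → Base = 12; combined 113.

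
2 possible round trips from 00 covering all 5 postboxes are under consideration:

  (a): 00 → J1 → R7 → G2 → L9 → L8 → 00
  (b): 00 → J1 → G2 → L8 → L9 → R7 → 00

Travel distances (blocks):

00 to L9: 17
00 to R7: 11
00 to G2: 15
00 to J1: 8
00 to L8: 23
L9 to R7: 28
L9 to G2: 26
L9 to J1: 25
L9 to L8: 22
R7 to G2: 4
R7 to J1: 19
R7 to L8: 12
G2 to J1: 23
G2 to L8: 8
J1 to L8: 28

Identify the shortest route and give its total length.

(a): 8 + 19 + 4 + 26 + 22 + 23 = 102
(b): 8 + 23 + 8 + 22 + 28 + 11 = 100

100 blocks — (b) is the shortest.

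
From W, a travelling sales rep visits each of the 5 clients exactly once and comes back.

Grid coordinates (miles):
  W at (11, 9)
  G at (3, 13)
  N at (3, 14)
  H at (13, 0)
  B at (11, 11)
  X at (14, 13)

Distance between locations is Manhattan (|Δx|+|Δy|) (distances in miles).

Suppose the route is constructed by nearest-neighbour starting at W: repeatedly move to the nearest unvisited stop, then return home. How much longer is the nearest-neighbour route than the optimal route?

The nearest-neighbour route is 4 miles longer than optimal.

From W: B=2, X=7, H=11, G=12, N=13 → choose B (2).
From B: X=5, G=10, N=11, H=13 → choose X (5).
From X: G=11, N=12, H=14 → choose G (11).
From G: N=1, H=23 → choose N (1).
From N: H=24 → choose H (24).
NN route W → B → X → G → N → H → W costs 54.
Optimal: W → H → X → G → N → B → W costs 50 (by enumerating all 60 distinct tours).
Excess = 54 − 50 = 4.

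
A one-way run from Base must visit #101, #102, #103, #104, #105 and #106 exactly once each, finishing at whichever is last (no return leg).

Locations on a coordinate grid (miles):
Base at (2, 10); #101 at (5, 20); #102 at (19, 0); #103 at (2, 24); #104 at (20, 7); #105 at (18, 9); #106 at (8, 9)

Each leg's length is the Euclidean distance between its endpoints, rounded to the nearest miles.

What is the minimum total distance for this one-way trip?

There are 6! = 720 possible orderings.
Base - #101 - #102 - #103 - #104 - #105 - #106: 10+24+29+25+3+10 = 101
Base - #101 - #102 - #103 - #104 - #106 - #105: 10+24+29+25+12+10 = 110
Base - #101 - #102 - #103 - #105 - #104 - #106: 10+24+29+22+3+12 = 100
Base - #101 - #102 - #103 - #105 - #106 - #104: 10+24+29+22+10+12 = 107
Base - #101 - #102 - #103 - #106 - #104 - #105: 10+24+29+16+12+3 = 94
Base - #101 - #102 - #103 - #106 - #105 - #104: 10+24+29+16+10+3 = 92
Base - #101 - #102 - #104 - #103 - #105 - #106: 10+24+7+25+22+10 = 98
Base - #101 - #102 - #104 - #103 - #106 - #105: 10+24+7+25+16+10 = 92
… (712 more)
Base - #103 - #101 - #106 - #105 - #104 - #102: 14+5+11+10+3+7 = 50  ← best
The minimum is 50.
One shortest path: Base → #103 → #101 → #106 → #105 → #104 → #102.

Shortest open route: 50 miles.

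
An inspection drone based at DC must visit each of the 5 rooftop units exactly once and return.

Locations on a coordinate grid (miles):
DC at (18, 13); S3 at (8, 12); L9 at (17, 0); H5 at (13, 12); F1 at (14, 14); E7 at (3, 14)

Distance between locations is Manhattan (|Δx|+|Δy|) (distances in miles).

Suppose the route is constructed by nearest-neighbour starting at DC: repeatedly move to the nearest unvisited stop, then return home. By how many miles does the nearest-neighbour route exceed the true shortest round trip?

Excess over optimum: 4 miles.

From DC: F1=5, H5=6, S3=11, L9=14, E7=16 → choose F1 (5).
From F1: H5=3, S3=8, E7=11, L9=17 → choose H5 (3).
From H5: S3=5, E7=12, L9=16 → choose S3 (5).
From S3: E7=7, L9=21 → choose E7 (7).
From E7: L9=28 → choose L9 (28).
NN route DC → F1 → H5 → S3 → E7 → L9 → DC costs 62.
Optimal: DC → L9 → H5 → S3 → E7 → F1 → DC costs 58 (by enumerating all 60 distinct tours).
Excess = 62 − 58 = 4.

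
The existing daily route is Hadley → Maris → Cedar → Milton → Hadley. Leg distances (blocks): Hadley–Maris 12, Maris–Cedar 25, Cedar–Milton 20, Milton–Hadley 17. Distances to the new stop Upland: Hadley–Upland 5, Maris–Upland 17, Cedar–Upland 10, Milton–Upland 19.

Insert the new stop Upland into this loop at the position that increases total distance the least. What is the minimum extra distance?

Adding 2 blocks by placing Upland on the Maris–Cedar leg.

Insertion cost between consecutive stops i–j is d(i,Upland) + d(Upland,j) − d(i,j):
  between Hadley and Maris: 5 + 17 − 12 = 10
  between Maris and Cedar: 17 + 10 − 25 = 2
  between Cedar and Milton: 10 + 19 − 20 = 9
  between Milton and Hadley: 19 + 5 − 17 = 7
Cheapest insertion is between Maris and Cedar, adding 2.
New total = 74 + 2 = 76.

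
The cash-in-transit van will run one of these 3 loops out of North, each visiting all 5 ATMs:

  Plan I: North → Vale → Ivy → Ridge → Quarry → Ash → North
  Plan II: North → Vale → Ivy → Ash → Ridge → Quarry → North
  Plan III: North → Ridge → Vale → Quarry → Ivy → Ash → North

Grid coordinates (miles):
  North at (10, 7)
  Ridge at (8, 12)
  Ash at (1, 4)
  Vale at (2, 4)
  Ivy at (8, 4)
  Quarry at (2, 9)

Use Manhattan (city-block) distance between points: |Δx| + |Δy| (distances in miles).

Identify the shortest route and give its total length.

Shortest is Plan I, total 52 miles.

Plan I: 11 + 6 + 8 + 9 + 6 + 12 = 52
Plan II: 11 + 6 + 7 + 15 + 9 + 10 = 58
Plan III: 7 + 14 + 5 + 11 + 7 + 12 = 56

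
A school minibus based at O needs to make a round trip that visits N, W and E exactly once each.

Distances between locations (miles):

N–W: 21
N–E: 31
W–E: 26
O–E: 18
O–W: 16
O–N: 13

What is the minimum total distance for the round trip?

Shortest round trip = 78 miles.

With 3 stops there are 3!/2 = 3 distinct round trips (a route and its reverse cost the same).
O → N → W → E → O: 13+21+26+18 = 78
O → N → E → W → O: 13+31+26+16 = 86
O → W → N → E → O: 16+21+31+18 = 86
The minimum is 78.
One optimal route: O → N → W → E → O (or its reverse).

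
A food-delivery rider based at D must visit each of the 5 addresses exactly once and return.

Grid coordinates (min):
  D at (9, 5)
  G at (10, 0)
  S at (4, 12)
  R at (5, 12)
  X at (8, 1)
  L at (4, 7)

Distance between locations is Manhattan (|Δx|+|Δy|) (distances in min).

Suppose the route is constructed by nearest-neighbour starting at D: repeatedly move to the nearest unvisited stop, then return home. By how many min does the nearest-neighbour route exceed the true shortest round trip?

2 min longer than the optimal tour.

From D: X=5, G=6, L=7, R=11, S=12 → choose X (5).
From X: G=3, L=10, R=14, S=15 → choose G (3).
From G: L=13, R=17, S=18 → choose L (13).
From L: S=5, R=6 → choose S (5).
From S: R=1 → choose R (1).
NN route D → X → G → L → S → R → D costs 38.
Optimal: D → G → X → R → S → L → D costs 36 (by enumerating all 60 distinct tours).
Excess = 38 − 36 = 2.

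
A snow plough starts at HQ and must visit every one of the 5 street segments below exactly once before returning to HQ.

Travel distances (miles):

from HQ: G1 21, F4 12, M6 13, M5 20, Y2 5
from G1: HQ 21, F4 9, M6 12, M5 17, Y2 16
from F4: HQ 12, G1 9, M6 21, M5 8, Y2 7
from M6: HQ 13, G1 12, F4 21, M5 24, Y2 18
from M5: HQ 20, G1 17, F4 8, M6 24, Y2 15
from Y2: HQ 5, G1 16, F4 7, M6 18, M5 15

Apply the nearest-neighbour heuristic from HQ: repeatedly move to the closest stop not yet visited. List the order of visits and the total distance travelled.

62 miles along HQ → Y2 → F4 → M5 → G1 → M6 → HQ.

From HQ: distances to unvisited — Y2=5, F4=12, M6=13, M5=20, G1=21. Nearest is Y2 (5).
From Y2: distances to unvisited — F4=7, M5=15, G1=16, M6=18. Nearest is F4 (7).
From F4: distances to unvisited — M5=8, G1=9, M6=21. Nearest is M5 (8).
From M5: distances to unvisited — G1=17, M6=24. Nearest is G1 (17).
From G1: distances to unvisited — M6=12. Nearest is M6 (12).
Return M6→HQ: 13.
Total = 5 + 7 + 8 + 17 + 12 + 13 = 62.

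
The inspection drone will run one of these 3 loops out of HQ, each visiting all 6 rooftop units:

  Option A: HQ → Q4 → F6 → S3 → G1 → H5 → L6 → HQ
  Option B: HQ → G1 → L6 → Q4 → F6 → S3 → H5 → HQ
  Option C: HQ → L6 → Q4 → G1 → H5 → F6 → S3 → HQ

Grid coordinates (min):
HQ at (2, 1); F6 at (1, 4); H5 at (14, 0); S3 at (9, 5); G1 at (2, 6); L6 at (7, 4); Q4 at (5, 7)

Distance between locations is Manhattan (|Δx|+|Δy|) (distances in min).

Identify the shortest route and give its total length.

56 min — Option B is the shortest.

Option A: 9 + 7 + 9 + 8 + 18 + 11 + 8 = 70
Option B: 5 + 7 + 5 + 7 + 9 + 10 + 13 = 56
Option C: 8 + 5 + 4 + 18 + 17 + 9 + 11 = 72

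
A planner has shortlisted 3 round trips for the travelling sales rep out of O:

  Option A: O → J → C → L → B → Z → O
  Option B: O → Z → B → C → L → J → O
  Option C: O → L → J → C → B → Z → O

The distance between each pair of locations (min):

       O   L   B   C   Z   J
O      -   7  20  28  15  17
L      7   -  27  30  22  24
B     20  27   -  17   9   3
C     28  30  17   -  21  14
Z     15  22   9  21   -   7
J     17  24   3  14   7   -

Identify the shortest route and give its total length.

Option A: 17 + 14 + 30 + 27 + 9 + 15 = 112
Option B: 15 + 9 + 17 + 30 + 24 + 17 = 112
Option C: 7 + 24 + 14 + 17 + 9 + 15 = 86

86 min — Option C is the shortest.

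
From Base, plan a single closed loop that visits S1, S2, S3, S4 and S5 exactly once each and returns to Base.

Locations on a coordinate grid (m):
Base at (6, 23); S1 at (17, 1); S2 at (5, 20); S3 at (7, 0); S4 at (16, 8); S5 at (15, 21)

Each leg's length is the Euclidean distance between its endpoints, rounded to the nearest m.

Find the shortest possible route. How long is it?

62 m — the shortest possible round trip.

Base → S1 → S2 → S3 → S4 → S5 → Base: 25+22+20+12+13+9 = 101
Base → S1 → S2 → S3 → S5 → S4 → Base: 25+22+20+22+13+18 = 120
Base → S1 → S2 → S4 → S3 → S5 → Base: 25+22+16+12+22+9 = 106
Base → S1 → S2 → S4 → S5 → S3 → Base: 25+22+16+13+22+23 = 121
Base → S1 → S2 → S5 → S3 → S4 → Base: 25+22+10+22+12+18 = 109
Base → S1 → S2 → S5 → S4 → S3 → Base: 25+22+10+13+12+23 = 105
Base → S1 → S3 → S2 → S4 → S5 → Base: 25+10+20+16+13+9 = 93
Base → S1 → S3 → S2 → S5 → S4 → Base: 25+10+20+10+13+18 = 96
Base → S1 → S3 → S4 → S2 → S5 → Base: 25+10+12+16+10+9 = 82
Base → S1 → S3 → S4 → S5 → S2 → Base: 25+10+12+13+10+3 = 73
Base → S1 → S3 → S5 → S2 → S4 → Base: 25+10+22+10+16+18 = 101
Base → S1 → S3 → S5 → S4 → S2 → Base: 25+10+22+13+16+3 = 89
Base → S1 → S4 → S2 → S3 → S5 → Base: 25+7+16+20+22+9 = 99
Base → S1 → S4 → S2 → S5 → S3 → Base: 25+7+16+10+22+23 = 103
… (46 more)
Base → S2 → S3 → S1 → S4 → S5 → Base: 3+20+10+7+13+9 = 62  ← best
The minimum is 62.
One optimal route: Base → S2 → S3 → S1 → S4 → S5 → Base (or its reverse).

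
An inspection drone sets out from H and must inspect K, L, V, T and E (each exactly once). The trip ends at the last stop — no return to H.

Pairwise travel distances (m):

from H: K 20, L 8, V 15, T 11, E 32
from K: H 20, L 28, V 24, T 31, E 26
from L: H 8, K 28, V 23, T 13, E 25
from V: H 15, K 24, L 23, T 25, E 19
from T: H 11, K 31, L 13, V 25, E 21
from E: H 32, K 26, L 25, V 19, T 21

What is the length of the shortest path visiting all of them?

Minimum one-way distance = 85 m.

There are 5! = 120 possible orderings.
H → K → L → V → T → E: 20+28+23+25+21 = 117
H → K → L → V → E → T: 20+28+23+19+21 = 111
H → K → L → T → V → E: 20+28+13+25+19 = 105
H → K → L → T → E → V: 20+28+13+21+19 = 101
H → K → L → E → V → T: 20+28+25+19+25 = 117
H → K → L → E → T → V: 20+28+25+21+25 = 119
H → K → V → L → T → E: 20+24+23+13+21 = 101
H → K → V → L → E → T: 20+24+23+25+21 = 113
H → K → V → T → L → E: 20+24+25+13+25 = 107
H → K → V → T → E → L: 20+24+25+21+25 = 115
H → K → V → E → L → T: 20+24+19+25+13 = 101
H → K → V → E → T → L: 20+24+19+21+13 = 97
H → K → T → L → V → E: 20+31+13+23+19 = 106
H → K → T → L → E → V: 20+31+13+25+19 = 108
… (106 more)
H → L → T → E → V → K: 8+13+21+19+24 = 85  ← best
The minimum is 85.
One shortest path: H → L → T → E → V → K.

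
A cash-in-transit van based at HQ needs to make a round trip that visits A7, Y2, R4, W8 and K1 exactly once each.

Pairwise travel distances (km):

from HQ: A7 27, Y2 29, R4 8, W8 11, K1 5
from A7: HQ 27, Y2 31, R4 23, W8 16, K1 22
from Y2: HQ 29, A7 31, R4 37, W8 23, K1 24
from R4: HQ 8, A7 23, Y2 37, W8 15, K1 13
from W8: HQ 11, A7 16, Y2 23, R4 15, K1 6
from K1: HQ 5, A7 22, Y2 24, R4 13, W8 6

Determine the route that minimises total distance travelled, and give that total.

Shortest round trip = 96 km.

HQ → A7 → Y2 → R4 → W8 → K1 → HQ: 27+31+37+15+6+5 = 121
HQ → A7 → Y2 → R4 → K1 → W8 → HQ: 27+31+37+13+6+11 = 125
HQ → A7 → Y2 → W8 → R4 → K1 → HQ: 27+31+23+15+13+5 = 114
HQ → A7 → Y2 → W8 → K1 → R4 → HQ: 27+31+23+6+13+8 = 108
HQ → A7 → Y2 → K1 → R4 → W8 → HQ: 27+31+24+13+15+11 = 121
HQ → A7 → Y2 → K1 → W8 → R4 → HQ: 27+31+24+6+15+8 = 111
HQ → A7 → R4 → Y2 → W8 → K1 → HQ: 27+23+37+23+6+5 = 121
HQ → A7 → R4 → Y2 → K1 → W8 → HQ: 27+23+37+24+6+11 = 128
HQ → A7 → R4 → W8 → Y2 → K1 → HQ: 27+23+15+23+24+5 = 117
HQ → A7 → R4 → W8 → K1 → Y2 → HQ: 27+23+15+6+24+29 = 124
HQ → A7 → R4 → K1 → Y2 → W8 → HQ: 27+23+13+24+23+11 = 121
HQ → A7 → R4 → K1 → W8 → Y2 → HQ: 27+23+13+6+23+29 = 121
HQ → A7 → W8 → Y2 → R4 → K1 → HQ: 27+16+23+37+13+5 = 121
HQ → A7 → W8 → Y2 → K1 → R4 → HQ: 27+16+23+24+13+8 = 111
… (46 more)
HQ → R4 → A7 → Y2 → W8 → K1 → HQ: 8+23+31+23+6+5 = 96  ← best
The minimum is 96.
One optimal route: HQ → R4 → A7 → Y2 → W8 → K1 → HQ (or its reverse).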